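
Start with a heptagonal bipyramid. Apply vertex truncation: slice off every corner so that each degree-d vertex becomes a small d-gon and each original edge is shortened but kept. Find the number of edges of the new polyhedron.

63

The base solid has V = 9, E = 21, F = 14.
Truncation replaces each original edge-end by a new vertex, so V′ = 2E = 42.
Each original edge survives, and each old vertex of degree d contributes d new edges; summing degrees gives Σd = 2E, so E′ = E + 2E = 3E = 63.
Each original face survives and each original vertex becomes one new face: F′ = F + V = 23.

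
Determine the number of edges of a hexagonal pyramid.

12

A pyramid on an n-gon base has one n-gon and n triangles: V = 6 + 1 = 7, E = 2·6 = 12, F = 6 + 1 = 7.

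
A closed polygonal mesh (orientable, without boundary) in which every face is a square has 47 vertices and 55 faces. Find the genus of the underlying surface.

Every face is a square, so 2E = 4·55 = 220, giving E = 110.
χ = V − E + F = 47 − 110 + 55 = -8.
For a closed orientable surface χ = 2 − 2g, so g = (2 − (-8))/2 = 5.

5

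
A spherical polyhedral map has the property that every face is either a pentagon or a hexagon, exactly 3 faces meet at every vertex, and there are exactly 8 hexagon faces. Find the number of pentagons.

Let x be the number of pentagons; then F = 8 + x.
Edge–face incidences: 2E = 6·8 + 5·x = 48 + 5x.
Every vertex has degree 3, so 3V = 2E.
Euler: V − E + F = 2 ⇒ (2E)/3 − E + (8 + x) = 2.
Multiply by 6: 2·(2E) − 3·(2E) + 6·(8 + x) = 12, i.e. 48 + 6x − (48 + 5x) = 12.
Collecting terms: x = 12.
Then 2E = 48 + 5·12 = 108, so E = 54, V = 2E/3 = 36, F = 8 + 12 = 20.

12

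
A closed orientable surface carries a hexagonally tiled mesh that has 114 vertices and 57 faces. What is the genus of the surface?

1

Every face is a hexagon, so 2E = 6·57 = 342, giving E = 171.
χ = V − E + F = 114 − 171 + 57 = 0.
For a closed orientable surface χ = 2 − 2g, so g = (2 − (0))/2 = 1.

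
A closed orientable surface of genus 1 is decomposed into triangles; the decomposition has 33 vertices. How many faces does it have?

χ = 2 − 2·1 = 0, and every face is a triangle so 3F = 2E.
V − E + F = 0 with E = 3F/2 gives 33 − (3/2 − 1)·F = 0, so F = 66 and E = 99.

66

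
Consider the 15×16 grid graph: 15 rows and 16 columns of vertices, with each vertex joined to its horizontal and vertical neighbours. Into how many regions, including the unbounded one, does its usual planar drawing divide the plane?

The grid has V = 15·16 = 240 vertices and E = 15·15 + 16·14 = 449 edges.
F = 2 − V + E = 2 − 240 + 449 = 211.

211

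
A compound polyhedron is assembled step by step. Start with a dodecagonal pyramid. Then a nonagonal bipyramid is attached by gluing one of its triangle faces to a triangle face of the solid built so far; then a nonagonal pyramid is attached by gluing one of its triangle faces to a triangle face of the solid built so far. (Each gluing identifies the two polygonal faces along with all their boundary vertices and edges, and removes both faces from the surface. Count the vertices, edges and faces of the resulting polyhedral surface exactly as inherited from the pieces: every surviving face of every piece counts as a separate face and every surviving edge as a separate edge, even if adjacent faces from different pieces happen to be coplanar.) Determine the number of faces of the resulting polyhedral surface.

A dodecagonal pyramid: V=13, E=24, F=13.
Attach a nonagonal bipyramid (V=11, E=27, F=18) along a 3-gon: merge 3 vertices and 3 edges, delete both glued faces → V=21, E=48, F=29.
Attach a nonagonal pyramid (V=10, E=18, F=10) along a 3-gon: merge 3 vertices and 3 edges, delete both glued faces → V=28, E=63, F=37.
Check: V − E + F = 28 − 63 + 37 = 2.

37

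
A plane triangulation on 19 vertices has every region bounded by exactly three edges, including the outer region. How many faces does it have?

In a plane triangulation 3F = 2E and V − E + F = 2, so F = 2V − 4 = 2·19 − 4 = 34.

34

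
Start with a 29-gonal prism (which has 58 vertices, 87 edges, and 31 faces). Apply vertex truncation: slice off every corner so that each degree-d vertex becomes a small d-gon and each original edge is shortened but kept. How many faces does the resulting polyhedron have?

89

Truncation replaces each original edge-end by a new vertex, so V′ = 2E = 174.
Each original edge survives, and each old vertex of degree d contributes d new edges; summing degrees gives Σd = 2E, so E′ = E + 2E = 3E = 261.
Each original face survives and each original vertex becomes one new face: F′ = F + V = 89.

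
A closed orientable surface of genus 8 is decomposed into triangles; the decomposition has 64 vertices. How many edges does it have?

234

χ = 2 − 2·8 = -14, and every face is a triangle so 3F = 2E.
V − E + F = -14 with E = 3F/2 gives 64 − (3/2 − 1)·F = -14, so F = 156 and E = 234.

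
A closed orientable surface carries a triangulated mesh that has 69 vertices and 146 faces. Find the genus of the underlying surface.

Every face is a triangle, so 2E = 3·146 = 438, giving E = 219.
χ = V − E + F = 69 − 219 + 146 = -4.
For a closed orientable surface χ = 2 − 2g, so g = (2 − (-4))/2 = 3.

3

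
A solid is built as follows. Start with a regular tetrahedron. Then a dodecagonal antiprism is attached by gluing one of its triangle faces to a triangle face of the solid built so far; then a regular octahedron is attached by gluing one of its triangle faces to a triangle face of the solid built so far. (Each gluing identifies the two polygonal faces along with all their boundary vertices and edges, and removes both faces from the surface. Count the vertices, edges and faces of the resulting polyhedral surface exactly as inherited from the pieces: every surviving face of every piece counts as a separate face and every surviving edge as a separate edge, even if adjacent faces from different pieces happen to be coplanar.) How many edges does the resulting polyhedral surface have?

60

A regular tetrahedron: V=4, E=6, F=4.
Attach a dodecagonal antiprism (V=24, E=48, F=26) along a 3-gon: merge 3 vertices and 3 edges, delete both glued faces → V=25, E=51, F=28.
Attach a regular octahedron (V=6, E=12, F=8) along a 3-gon: merge 3 vertices and 3 edges, delete both glued faces → V=28, E=60, F=34.
Check: V − E + F = 28 − 60 + 34 = 2.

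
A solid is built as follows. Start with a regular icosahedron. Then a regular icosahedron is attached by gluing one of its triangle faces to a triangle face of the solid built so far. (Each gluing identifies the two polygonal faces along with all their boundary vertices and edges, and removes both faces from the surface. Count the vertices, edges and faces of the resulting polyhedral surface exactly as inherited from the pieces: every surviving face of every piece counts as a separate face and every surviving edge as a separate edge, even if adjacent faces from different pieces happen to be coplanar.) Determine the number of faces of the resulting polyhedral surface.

38

A regular icosahedron: V=12, E=30, F=20.
Attach a regular icosahedron (V=12, E=30, F=20) along a 3-gon: merge 3 vertices and 3 edges, delete both glued faces → V=21, E=57, F=38.
Check: V − E + F = 21 − 57 + 38 = 2.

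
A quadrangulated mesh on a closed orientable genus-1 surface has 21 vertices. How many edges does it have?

χ = 2 − 2·1 = 0, and every face is a square so 4F = 2E.
V − E + F = 0 with E = 4F/2 gives 21 − (4/2 − 1)·F = 0, so F = 21 and E = 42.

42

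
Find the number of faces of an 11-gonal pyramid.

A pyramid on an n-gon base has one n-gon and n triangles: V = 11 + 1 = 12, E = 2·11 = 22, F = 11 + 1 = 12.
Check: V − E + F = 12 − 22 + 12 = 2.

12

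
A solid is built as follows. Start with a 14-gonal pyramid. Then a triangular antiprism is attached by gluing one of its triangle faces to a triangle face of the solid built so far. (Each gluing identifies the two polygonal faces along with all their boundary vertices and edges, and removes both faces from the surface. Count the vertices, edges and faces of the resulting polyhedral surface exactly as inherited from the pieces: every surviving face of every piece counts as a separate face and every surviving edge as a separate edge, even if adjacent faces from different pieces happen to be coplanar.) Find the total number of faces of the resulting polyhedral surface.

21

A 14-gonal pyramid: V=15, E=28, F=15.
Attach a triangular antiprism (V=6, E=12, F=8) along a 3-gon: merge 3 vertices and 3 edges, delete both glued faces → V=18, E=37, F=21.
Check: V − E + F = 18 − 37 + 21 = 2.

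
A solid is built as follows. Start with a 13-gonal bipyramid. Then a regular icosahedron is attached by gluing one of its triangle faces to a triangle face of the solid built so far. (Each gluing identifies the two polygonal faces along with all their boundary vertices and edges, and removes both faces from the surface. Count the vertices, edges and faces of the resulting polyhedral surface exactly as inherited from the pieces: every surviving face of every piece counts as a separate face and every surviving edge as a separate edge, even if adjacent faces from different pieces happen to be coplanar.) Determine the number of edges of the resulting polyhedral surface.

A 13-gonal bipyramid: V=15, E=39, F=26.
Attach a regular icosahedron (V=12, E=30, F=20) along a 3-gon: merge 3 vertices and 3 edges, delete both glued faces → V=24, E=66, F=44.
Check: V − E + F = 24 − 66 + 44 = 2.

66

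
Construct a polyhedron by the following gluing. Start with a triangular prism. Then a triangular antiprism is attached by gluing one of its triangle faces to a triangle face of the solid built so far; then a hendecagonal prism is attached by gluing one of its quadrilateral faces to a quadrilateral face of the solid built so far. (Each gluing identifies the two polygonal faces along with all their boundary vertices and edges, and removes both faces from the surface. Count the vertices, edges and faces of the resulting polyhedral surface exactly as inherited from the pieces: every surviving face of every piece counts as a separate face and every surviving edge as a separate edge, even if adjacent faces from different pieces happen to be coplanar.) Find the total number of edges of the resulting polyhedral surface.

47

A triangular prism: V=6, E=9, F=5.
Attach a triangular antiprism (V=6, E=12, F=8) along a 3-gon: merge 3 vertices and 3 edges, delete both glued faces → V=9, E=18, F=11.
Attach a hendecagonal prism (V=22, E=33, F=13) along a 4-gon: merge 4 vertices and 4 edges, delete both glued faces → V=27, E=47, F=22.
Check: V − E + F = 27 − 47 + 22 = 2.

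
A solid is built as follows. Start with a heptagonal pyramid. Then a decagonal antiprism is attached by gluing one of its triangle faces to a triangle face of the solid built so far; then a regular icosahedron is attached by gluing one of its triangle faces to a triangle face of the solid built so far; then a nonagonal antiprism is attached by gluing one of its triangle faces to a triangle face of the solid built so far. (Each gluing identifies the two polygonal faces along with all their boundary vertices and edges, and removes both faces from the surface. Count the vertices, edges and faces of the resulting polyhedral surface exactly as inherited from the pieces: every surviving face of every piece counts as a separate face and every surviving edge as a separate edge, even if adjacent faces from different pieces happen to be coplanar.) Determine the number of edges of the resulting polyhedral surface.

A heptagonal pyramid: V=8, E=14, F=8.
Attach a decagonal antiprism (V=20, E=40, F=22) along a 3-gon: merge 3 vertices and 3 edges, delete both glued faces → V=25, E=51, F=28.
Attach a regular icosahedron (V=12, E=30, F=20) along a 3-gon: merge 3 vertices and 3 edges, delete both glued faces → V=34, E=78, F=46.
Attach a nonagonal antiprism (V=18, E=36, F=20) along a 3-gon: merge 3 vertices and 3 edges, delete both glued faces → V=49, E=111, F=64.
Check: V − E + F = 49 − 111 + 64 = 2.

111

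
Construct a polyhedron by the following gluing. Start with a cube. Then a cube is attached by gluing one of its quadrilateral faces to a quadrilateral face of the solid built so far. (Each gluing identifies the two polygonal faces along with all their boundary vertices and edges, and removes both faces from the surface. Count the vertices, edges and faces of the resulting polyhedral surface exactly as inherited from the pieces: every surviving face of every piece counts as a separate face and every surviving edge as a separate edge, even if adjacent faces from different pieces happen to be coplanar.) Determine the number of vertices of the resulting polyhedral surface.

12

A cube: V=8, E=12, F=6.
Attach a cube (V=8, E=12, F=6) along a 4-gon: merge 4 vertices and 4 edges, delete both glued faces → V=12, E=20, F=10.
Check: V − E + F = 12 − 20 + 10 = 2.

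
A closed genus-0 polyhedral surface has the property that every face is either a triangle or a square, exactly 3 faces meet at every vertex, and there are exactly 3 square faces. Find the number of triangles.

Let x be the number of triangles; then F = 3 + x.
Edge–face incidences: 2E = 4·3 + 3·x = 12 + 3x.
Every vertex has degree 3, so 3V = 2E.
Euler: V − E + F = 2 ⇒ (2E)/3 − E + (3 + x) = 2.
Multiply by 6: 2·(2E) − 3·(2E) + 6·(3 + x) = 12, i.e. 18 + 6x − (12 + 3x) = 12.
Collecting terms: 3x + 6 = 12, so 3x = 6, so x = 2.
Then 2E = 12 + 3·2 = 18, so E = 9, V = 2E/3 = 6, F = 3 + 2 = 5.

2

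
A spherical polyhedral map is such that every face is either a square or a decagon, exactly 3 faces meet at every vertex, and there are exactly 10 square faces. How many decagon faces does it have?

Let x be the number of decagons; then F = 10 + x.
Edge–face incidences: 2E = 4·10 + 10·x = 40 + 10x.
Every vertex has degree 3, so 3V = 2E.
Euler: V − E + F = 2 ⇒ (2E)/3 − E + (10 + x) = 2.
Multiply by 6: 2·(2E) − 3·(2E) + 6·(10 + x) = 12, i.e. 60 + 6x − (40 + 10x) = 12.
Collecting terms: −4x + 20 = 12, so −4x = −8, so x = 2.
Then 2E = 40 + 10·2 = 60, so E = 30, V = 2E/3 = 20, F = 10 + 2 = 12.

2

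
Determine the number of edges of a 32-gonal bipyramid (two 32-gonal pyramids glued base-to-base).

96

A bipyramid over an n-gon has 2n triangular faces and n + 2 vertices: V = 32 + 2 = 34, E = 3·32 = 96, F = 2·32 = 64.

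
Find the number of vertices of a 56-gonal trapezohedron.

114

The n-trapezohedron (dual of the n-antiprism) has V = 2·56 + 2 = 114, E = 4·56 = 224, F = 2·56 = 112.
Check: V − E + F = 114 − 224 + 112 = 2.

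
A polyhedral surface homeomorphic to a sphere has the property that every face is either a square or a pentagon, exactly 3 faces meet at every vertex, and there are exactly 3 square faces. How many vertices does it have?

14

Let x be the number of pentagons; then F = 3 + x.
Edge–face incidences: 2E = 4·3 + 5·x = 12 + 5x.
Every vertex has degree 3, so 3V = 2E.
Euler: V − E + F = 2 ⇒ (2E)/3 − E + (3 + x) = 2.
Multiply by 6: 2·(2E) − 3·(2E) + 6·(3 + x) = 12, i.e. 18 + 6x − (12 + 5x) = 12.
Collecting terms: x + 6 = 12, so x = 6.
Then 2E = 12 + 5·6 = 42, so E = 21, V = 2E/3 = 14, F = 3 + 6 = 9.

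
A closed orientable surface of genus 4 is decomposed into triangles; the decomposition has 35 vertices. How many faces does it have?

χ = 2 − 2·4 = -6, and every face is a triangle so 3F = 2E.
V − E + F = -6 with E = 3F/2 gives 35 − (3/2 − 1)·F = -6, so F = 82 and E = 123.

82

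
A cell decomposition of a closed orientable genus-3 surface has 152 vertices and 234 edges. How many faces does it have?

78

For a closed orientable surface of genus 3, χ = 2 − 2·3 = -4.
F = -4 − V + E = -4 − 152 + 234 = 78.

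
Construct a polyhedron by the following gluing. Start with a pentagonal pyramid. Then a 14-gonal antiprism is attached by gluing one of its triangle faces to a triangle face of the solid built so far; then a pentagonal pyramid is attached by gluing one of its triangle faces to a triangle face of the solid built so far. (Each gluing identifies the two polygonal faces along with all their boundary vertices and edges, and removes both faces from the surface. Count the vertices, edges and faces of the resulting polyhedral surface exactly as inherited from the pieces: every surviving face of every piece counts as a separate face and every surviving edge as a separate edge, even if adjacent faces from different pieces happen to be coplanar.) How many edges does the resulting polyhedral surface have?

A pentagonal pyramid: V=6, E=10, F=6.
Attach a 14-gonal antiprism (V=28, E=56, F=30) along a 3-gon: merge 3 vertices and 3 edges, delete both glued faces → V=31, E=63, F=34.
Attach a pentagonal pyramid (V=6, E=10, F=6) along a 3-gon: merge 3 vertices and 3 edges, delete both glued faces → V=34, E=70, F=38.
Check: V − E + F = 34 − 70 + 38 = 2.

70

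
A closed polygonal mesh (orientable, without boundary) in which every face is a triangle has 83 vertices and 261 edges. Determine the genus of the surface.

3

Every face is a triangle and each edge borders two faces, so 3F = 2·261, giving F = 174.
χ = V − E + F = 83 − 261 + 174 = -4.
For a closed orientable surface χ = 2 − 2g, so g = (2 − (-4))/2 = 3.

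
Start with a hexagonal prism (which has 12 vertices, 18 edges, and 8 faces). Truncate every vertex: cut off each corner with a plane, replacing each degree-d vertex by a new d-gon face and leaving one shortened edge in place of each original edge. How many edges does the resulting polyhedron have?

54

Truncation replaces each original edge-end by a new vertex, so V′ = 2E = 36.
Each original edge survives, and each old vertex of degree d contributes d new edges; summing degrees gives Σd = 2E, so E′ = E + 2E = 3E = 54.
Each original face survives and each original vertex becomes one new face: F′ = F + V = 20.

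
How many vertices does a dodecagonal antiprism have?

An antiprism on an n-gon has two n-gon caps and 2n triangles: V = 2·12 = 24, E = 4·12 = 48, F = 2·12 + 2 = 26.
Check: V − E + F = 24 − 48 + 26 = 2.

24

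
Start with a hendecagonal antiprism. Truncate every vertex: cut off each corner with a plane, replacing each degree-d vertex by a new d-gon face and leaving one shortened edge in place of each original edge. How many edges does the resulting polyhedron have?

132

The base solid has V = 22, E = 44, F = 24.
Truncation replaces each original edge-end by a new vertex, so V′ = 2E = 88.
Each original edge survives, and each old vertex of degree d contributes d new edges; summing degrees gives Σd = 2E, so E′ = E + 2E = 3E = 132.
Each original face survives and each original vertex becomes one new face: F′ = F + V = 46.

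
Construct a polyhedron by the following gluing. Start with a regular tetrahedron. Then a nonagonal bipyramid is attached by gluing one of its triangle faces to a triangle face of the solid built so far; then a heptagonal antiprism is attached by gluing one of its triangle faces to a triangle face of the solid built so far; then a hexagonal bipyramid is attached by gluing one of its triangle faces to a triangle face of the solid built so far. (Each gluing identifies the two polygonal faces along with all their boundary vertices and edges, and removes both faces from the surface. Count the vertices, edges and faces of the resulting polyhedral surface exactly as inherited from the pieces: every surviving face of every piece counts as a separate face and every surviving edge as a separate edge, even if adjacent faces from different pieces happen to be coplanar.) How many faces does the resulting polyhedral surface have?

A regular tetrahedron: V=4, E=6, F=4.
Attach a nonagonal bipyramid (V=11, E=27, F=18) along a 3-gon: merge 3 vertices and 3 edges, delete both glued faces → V=12, E=30, F=20.
Attach a heptagonal antiprism (V=14, E=28, F=16) along a 3-gon: merge 3 vertices and 3 edges, delete both glued faces → V=23, E=55, F=34.
Attach a hexagonal bipyramid (V=8, E=18, F=12) along a 3-gon: merge 3 vertices and 3 edges, delete both glued faces → V=28, E=70, F=44.
Check: V − E + F = 28 − 70 + 44 = 2.

44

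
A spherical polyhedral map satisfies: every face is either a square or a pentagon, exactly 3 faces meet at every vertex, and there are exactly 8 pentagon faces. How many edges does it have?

24

Let x be the number of squares; then F = 8 + x.
Edge–face incidences: 2E = 5·8 + 4·x = 40 + 4x.
Every vertex has degree 3, so 3V = 2E.
Euler: V − E + F = 2 ⇒ (2E)/3 − E + (8 + x) = 2.
Multiply by 6: 2·(2E) − 3·(2E) + 6·(8 + x) = 12, i.e. 48 + 6x − (40 + 4x) = 12.
Collecting terms: 2x + 8 = 12, so 2x = 4, so x = 2.
Then 2E = 40 + 4·2 = 48, so E = 24, V = 2E/3 = 16, F = 8 + 2 = 10.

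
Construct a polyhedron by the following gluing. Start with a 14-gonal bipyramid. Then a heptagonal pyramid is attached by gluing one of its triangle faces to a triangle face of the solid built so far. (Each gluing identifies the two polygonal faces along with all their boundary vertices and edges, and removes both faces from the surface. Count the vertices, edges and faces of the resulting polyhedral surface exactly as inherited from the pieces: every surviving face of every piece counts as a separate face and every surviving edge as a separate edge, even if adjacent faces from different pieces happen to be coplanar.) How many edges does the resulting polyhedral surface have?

53

A 14-gonal bipyramid: V=16, E=42, F=28.
Attach a heptagonal pyramid (V=8, E=14, F=8) along a 3-gon: merge 3 vertices and 3 edges, delete both glued faces → V=21, E=53, F=34.
Check: V − E + F = 21 − 53 + 34 = 2.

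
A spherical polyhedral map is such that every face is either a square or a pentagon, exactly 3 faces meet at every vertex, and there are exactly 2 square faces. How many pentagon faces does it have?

Let x be the number of pentagons; then F = 2 + x.
Edge–face incidences: 2E = 4·2 + 5·x = 8 + 5x.
Every vertex has degree 3, so 3V = 2E.
Euler: V − E + F = 2 ⇒ (2E)/3 − E + (2 + x) = 2.
Multiply by 6: 2·(2E) − 3·(2E) + 6·(2 + x) = 12, i.e. 12 + 6x − (8 + 5x) = 12.
Collecting terms: x + 4 = 12, so x = 8.
Then 2E = 8 + 5·8 = 48, so E = 24, V = 2E/3 = 16, F = 2 + 8 = 10.

8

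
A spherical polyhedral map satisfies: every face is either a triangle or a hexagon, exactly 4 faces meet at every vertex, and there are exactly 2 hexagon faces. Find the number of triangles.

12

Let x be the number of triangles; then F = 2 + x.
Edge–face incidences: 2E = 6·2 + 3·x = 12 + 3x.
Every vertex has degree 4, so 4V = 2E.
Euler: V − E + F = 2 ⇒ (2E)/4 − E + (2 + x) = 2.
Multiply by 8: 2·(2E) − 4·(2E) + 8·(2 + x) = 16, i.e. 16 + 8x − 2·(12 + 3x) = 16.
Collecting terms: 2x − 8 = 16, so 2x = 24, so x = 12.
Then 2E = 12 + 3·12 = 48, so E = 24, V = 2E/4 = 12, F = 2 + 12 = 14.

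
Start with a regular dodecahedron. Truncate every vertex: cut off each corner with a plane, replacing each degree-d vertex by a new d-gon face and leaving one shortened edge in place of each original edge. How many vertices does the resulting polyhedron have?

60

The base solid has V = 20, E = 30, F = 12.
Truncation replaces each original edge-end by a new vertex, so V′ = 2E = 60.
Each original edge survives, and each old vertex of degree d contributes d new edges; summing degrees gives Σd = 2E, so E′ = E + 2E = 3E = 90.
Each original face survives and each original vertex becomes one new face: F′ = F + V = 32.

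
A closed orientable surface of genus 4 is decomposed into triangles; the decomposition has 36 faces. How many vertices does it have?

12

χ = 2 − 2·4 = -6, and every face is a triangle so 3F = 2E.
E = 3·36/2 = 54. Then V = -6 + E − F = -6 + 54 − 36 = 12.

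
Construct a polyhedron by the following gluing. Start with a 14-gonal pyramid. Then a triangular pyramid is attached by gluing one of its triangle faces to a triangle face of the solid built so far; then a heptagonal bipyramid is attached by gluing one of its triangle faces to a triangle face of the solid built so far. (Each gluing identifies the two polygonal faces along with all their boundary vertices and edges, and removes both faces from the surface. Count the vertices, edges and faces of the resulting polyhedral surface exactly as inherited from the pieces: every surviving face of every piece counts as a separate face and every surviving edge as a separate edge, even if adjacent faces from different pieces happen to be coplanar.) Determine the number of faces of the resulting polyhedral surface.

A 14-gonal pyramid: V=15, E=28, F=15.
Attach a triangular pyramid (V=4, E=6, F=4) along a 3-gon: merge 3 vertices and 3 edges, delete both glued faces → V=16, E=31, F=17.
Attach a heptagonal bipyramid (V=9, E=21, F=14) along a 3-gon: merge 3 vertices and 3 edges, delete both glued faces → V=22, E=49, F=29.
Check: V − E + F = 22 − 49 + 29 = 2.

29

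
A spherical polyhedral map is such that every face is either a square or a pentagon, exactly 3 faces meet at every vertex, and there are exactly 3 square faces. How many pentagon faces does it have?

Let x be the number of pentagons; then F = 3 + x.
Edge–face incidences: 2E = 4·3 + 5·x = 12 + 5x.
Every vertex has degree 3, so 3V = 2E.
Euler: V − E + F = 2 ⇒ (2E)/3 − E + (3 + x) = 2.
Multiply by 6: 2·(2E) − 3·(2E) + 6·(3 + x) = 12, i.e. 18 + 6x − (12 + 5x) = 12.
Collecting terms: x + 6 = 12, so x = 6.
Then 2E = 12 + 5·6 = 42, so E = 21, V = 2E/3 = 14, F = 3 + 6 = 9.

6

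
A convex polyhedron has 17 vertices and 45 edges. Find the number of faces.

Here V − E + F = 2.
F = 2 − V + E = 2 − 17 + 45 = 30.

30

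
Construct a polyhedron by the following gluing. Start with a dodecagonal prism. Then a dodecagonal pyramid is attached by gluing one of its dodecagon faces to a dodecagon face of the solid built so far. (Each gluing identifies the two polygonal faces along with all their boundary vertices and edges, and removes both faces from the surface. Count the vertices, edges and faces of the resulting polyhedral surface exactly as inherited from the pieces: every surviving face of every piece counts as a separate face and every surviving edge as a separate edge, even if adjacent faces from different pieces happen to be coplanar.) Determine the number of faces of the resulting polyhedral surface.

25

A dodecagonal prism: V=24, E=36, F=14.
Attach a dodecagonal pyramid (V=13, E=24, F=13) along a 12-gon: merge 12 vertices and 12 edges, delete both glued faces → V=25, E=48, F=25.
Check: V − E + F = 25 − 48 + 25 = 2.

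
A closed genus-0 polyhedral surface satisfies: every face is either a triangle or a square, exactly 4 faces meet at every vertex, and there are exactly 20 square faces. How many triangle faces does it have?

8

Let x be the number of triangles; then F = 20 + x.
Edge–face incidences: 2E = 4·20 + 3·x = 80 + 3x.
Every vertex has degree 4, so 4V = 2E.
Euler: V − E + F = 2 ⇒ (2E)/4 − E + (20 + x) = 2.
Multiply by 8: 2·(2E) − 4·(2E) + 8·(20 + x) = 16, i.e. 160 + 8x − 2·(80 + 3x) = 16.
Collecting terms: 2x = 16, so x = 8.
Then 2E = 80 + 3·8 = 104, so E = 52, V = 2E/4 = 26, F = 20 + 8 = 28.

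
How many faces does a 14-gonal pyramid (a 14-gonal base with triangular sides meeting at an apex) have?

15

A pyramid on an n-gon base has one n-gon and n triangles: V = 14 + 1 = 15, E = 2·14 = 28, F = 14 + 1 = 15.
Check: V − E + F = 15 − 28 + 15 = 2.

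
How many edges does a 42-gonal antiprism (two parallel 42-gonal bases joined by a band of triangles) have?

An antiprism on an n-gon has two n-gon caps and 2n triangles: V = 2·42 = 84, E = 4·42 = 168, F = 2·42 + 2 = 86.
Check: V − E + F = 84 − 168 + 86 = 2.

168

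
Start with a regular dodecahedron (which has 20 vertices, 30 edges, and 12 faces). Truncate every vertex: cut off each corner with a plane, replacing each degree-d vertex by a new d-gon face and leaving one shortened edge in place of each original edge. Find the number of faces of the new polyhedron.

32

Truncation replaces each original edge-end by a new vertex, so V′ = 2E = 60.
Each original edge survives, and each old vertex of degree d contributes d new edges; summing degrees gives Σd = 2E, so E′ = E + 2E = 3E = 90.
Each original face survives and each original vertex becomes one new face: F′ = F + V = 32.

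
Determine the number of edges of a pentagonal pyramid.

A pyramid on an n-gon base has one n-gon and n triangles: V = 5 + 1 = 6, E = 2·5 = 10, F = 5 + 1 = 6.

10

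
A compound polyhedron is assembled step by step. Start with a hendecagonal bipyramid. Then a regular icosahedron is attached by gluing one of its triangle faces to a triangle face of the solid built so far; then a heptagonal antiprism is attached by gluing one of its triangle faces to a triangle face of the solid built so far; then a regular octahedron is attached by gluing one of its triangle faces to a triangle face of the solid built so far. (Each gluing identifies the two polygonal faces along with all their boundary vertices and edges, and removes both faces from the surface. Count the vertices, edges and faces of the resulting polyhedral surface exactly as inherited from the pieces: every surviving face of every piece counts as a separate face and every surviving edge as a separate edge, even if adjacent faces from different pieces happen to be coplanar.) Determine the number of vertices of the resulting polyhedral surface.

A hendecagonal bipyramid: V=13, E=33, F=22.
Attach a regular icosahedron (V=12, E=30, F=20) along a 3-gon: merge 3 vertices and 3 edges, delete both glued faces → V=22, E=60, F=40.
Attach a heptagonal antiprism (V=14, E=28, F=16) along a 3-gon: merge 3 vertices and 3 edges, delete both glued faces → V=33, E=85, F=54.
Attach a regular octahedron (V=6, E=12, F=8) along a 3-gon: merge 3 vertices and 3 edges, delete both glued faces → V=36, E=94, F=60.
Check: V − E + F = 36 − 94 + 60 = 2.

36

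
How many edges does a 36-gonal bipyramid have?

A bipyramid over an n-gon has 2n triangular faces and n + 2 vertices: V = 36 + 2 = 38, E = 3·36 = 108, F = 2·36 = 72.
Check: V − E + F = 38 − 108 + 72 = 2.

108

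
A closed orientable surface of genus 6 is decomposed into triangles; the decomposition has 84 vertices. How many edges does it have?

282

χ = 2 − 2·6 = -10, and every face is a triangle so 3F = 2E.
V − E + F = -10 with E = 3F/2 gives 84 − (3/2 − 1)·F = -10, so F = 188 and E = 282.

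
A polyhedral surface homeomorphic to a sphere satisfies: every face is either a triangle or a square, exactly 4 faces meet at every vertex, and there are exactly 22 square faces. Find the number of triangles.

8

Let x be the number of triangles; then F = 22 + x.
Edge–face incidences: 2E = 4·22 + 3·x = 88 + 3x.
Every vertex has degree 4, so 4V = 2E.
Euler: V − E + F = 2 ⇒ (2E)/4 − E + (22 + x) = 2.
Multiply by 8: 2·(2E) − 4·(2E) + 8·(22 + x) = 16, i.e. 176 + 8x − 2·(88 + 3x) = 16.
Collecting terms: 2x = 16, so x = 8.
Then 2E = 88 + 3·8 = 112, so E = 56, V = 2E/4 = 28, F = 22 + 8 = 30.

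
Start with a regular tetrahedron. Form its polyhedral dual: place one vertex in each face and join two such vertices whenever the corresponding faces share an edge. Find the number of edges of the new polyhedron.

The base solid has V = 4, E = 6, F = 4.
The dual swaps V and F and preserves E: V′ = F = 4, E′ = E = 6, F′ = V = 4.

6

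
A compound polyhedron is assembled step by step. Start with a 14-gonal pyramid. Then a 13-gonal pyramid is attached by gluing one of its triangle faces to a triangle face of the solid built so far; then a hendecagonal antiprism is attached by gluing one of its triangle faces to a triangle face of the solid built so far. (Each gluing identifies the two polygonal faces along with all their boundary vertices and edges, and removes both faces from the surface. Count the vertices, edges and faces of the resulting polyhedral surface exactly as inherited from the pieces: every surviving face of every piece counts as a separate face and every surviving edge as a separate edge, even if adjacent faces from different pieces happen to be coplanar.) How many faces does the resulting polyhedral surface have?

A 14-gonal pyramid: V=15, E=28, F=15.
Attach a 13-gonal pyramid (V=14, E=26, F=14) along a 3-gon: merge 3 vertices and 3 edges, delete both glued faces → V=26, E=51, F=27.
Attach a hendecagonal antiprism (V=22, E=44, F=24) along a 3-gon: merge 3 vertices and 3 edges, delete both glued faces → V=45, E=92, F=49.
Check: V − E + F = 45 − 92 + 49 = 2.

49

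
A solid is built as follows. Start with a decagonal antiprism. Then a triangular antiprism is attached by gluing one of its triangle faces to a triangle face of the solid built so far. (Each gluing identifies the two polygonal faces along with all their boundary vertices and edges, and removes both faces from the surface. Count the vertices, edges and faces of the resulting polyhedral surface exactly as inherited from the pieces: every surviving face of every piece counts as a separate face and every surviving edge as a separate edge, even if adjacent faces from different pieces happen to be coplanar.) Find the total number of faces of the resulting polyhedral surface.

28

A decagonal antiprism: V=20, E=40, F=22.
Attach a triangular antiprism (V=6, E=12, F=8) along a 3-gon: merge 3 vertices and 3 edges, delete both glued faces → V=23, E=49, F=28.
Check: V − E + F = 23 − 49 + 28 = 2.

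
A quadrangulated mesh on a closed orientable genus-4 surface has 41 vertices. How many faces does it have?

47

χ = 2 − 2·4 = -6, and every face is a square so 4F = 2E.
V − E + F = -6 with E = 4F/2 gives 41 − (4/2 − 1)·F = -6, so F = 47 and E = 94.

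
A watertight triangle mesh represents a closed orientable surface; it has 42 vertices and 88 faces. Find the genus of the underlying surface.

2

Every face is a triangle, so 2E = 3·88 = 264, giving E = 132.
χ = V − E + F = 42 − 132 + 88 = -2.
For a closed orientable surface χ = 2 − 2g, so g = (2 − (-2))/2 = 2.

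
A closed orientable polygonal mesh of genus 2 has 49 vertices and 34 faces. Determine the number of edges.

85

For a closed orientable surface of genus 2, χ = 2 − 2·2 = -2.
E = V + F − (-2) = 49 + 34 − (-2) = 85.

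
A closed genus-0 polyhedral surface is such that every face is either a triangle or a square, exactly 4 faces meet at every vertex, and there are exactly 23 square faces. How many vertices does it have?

29

Let x be the number of triangles; then F = 23 + x.
Edge–face incidences: 2E = 4·23 + 3·x = 92 + 3x.
Every vertex has degree 4, so 4V = 2E.
Euler: V − E + F = 2 ⇒ (2E)/4 − E + (23 + x) = 2.
Multiply by 8: 2·(2E) − 4·(2E) + 8·(23 + x) = 16, i.e. 184 + 8x − 2·(92 + 3x) = 16.
Collecting terms: 2x = 16, so x = 8.
Then 2E = 92 + 3·8 = 116, so E = 58, V = 2E/4 = 29, F = 23 + 8 = 31.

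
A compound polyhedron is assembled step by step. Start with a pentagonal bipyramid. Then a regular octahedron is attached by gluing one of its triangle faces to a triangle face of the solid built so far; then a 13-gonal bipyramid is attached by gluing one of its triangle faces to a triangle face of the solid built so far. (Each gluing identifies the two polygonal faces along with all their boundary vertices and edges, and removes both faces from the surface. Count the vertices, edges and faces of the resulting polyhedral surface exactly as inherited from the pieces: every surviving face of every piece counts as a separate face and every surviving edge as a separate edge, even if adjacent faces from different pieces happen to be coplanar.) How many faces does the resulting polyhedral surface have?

40

A pentagonal bipyramid: V=7, E=15, F=10.
Attach a regular octahedron (V=6, E=12, F=8) along a 3-gon: merge 3 vertices and 3 edges, delete both glued faces → V=10, E=24, F=16.
Attach a 13-gonal bipyramid (V=15, E=39, F=26) along a 3-gon: merge 3 vertices and 3 edges, delete both glued faces → V=22, E=60, F=40.
Check: V − E + F = 22 − 60 + 40 = 2.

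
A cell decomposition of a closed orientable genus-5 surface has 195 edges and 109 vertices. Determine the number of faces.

For a closed orientable surface of genus 5, χ = 2 − 2·5 = -8.
F = -8 − V + E = -8 − 109 + 195 = 78.

78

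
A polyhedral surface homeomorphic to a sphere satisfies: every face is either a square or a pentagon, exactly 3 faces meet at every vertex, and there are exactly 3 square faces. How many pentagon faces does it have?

6

Let x be the number of pentagons; then F = 3 + x.
Edge–face incidences: 2E = 4·3 + 5·x = 12 + 5x.
Every vertex has degree 3, so 3V = 2E.
Euler: V − E + F = 2 ⇒ (2E)/3 − E + (3 + x) = 2.
Multiply by 6: 2·(2E) − 3·(2E) + 6·(3 + x) = 12, i.e. 18 + 6x − (12 + 5x) = 12.
Collecting terms: x + 6 = 12, so x = 6.
Then 2E = 12 + 5·6 = 42, so E = 21, V = 2E/3 = 14, F = 3 + 6 = 9.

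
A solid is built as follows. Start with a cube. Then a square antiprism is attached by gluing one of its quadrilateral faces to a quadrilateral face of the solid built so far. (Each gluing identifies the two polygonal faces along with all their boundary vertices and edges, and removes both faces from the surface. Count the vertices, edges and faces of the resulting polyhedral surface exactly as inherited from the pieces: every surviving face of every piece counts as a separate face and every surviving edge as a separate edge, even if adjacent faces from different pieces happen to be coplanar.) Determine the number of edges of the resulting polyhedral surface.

A cube: V=8, E=12, F=6.
Attach a square antiprism (V=8, E=16, F=10) along a 4-gon: merge 4 vertices and 4 edges, delete both glued faces → V=12, E=24, F=14.
Check: V − E + F = 12 − 24 + 14 = 2.

24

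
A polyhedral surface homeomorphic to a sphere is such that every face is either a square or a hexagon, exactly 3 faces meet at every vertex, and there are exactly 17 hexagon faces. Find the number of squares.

Let x be the number of squares; then F = 17 + x.
Edge–face incidences: 2E = 6·17 + 4·x = 102 + 4x.
Every vertex has degree 3, so 3V = 2E.
Euler: V − E + F = 2 ⇒ (2E)/3 − E + (17 + x) = 2.
Multiply by 6: 2·(2E) − 3·(2E) + 6·(17 + x) = 12, i.e. 102 + 6x − (102 + 4x) = 12.
Collecting terms: 2x = 12, so x = 6.
Then 2E = 102 + 4·6 = 126, so E = 63, V = 2E/3 = 42, F = 17 + 6 = 23.

6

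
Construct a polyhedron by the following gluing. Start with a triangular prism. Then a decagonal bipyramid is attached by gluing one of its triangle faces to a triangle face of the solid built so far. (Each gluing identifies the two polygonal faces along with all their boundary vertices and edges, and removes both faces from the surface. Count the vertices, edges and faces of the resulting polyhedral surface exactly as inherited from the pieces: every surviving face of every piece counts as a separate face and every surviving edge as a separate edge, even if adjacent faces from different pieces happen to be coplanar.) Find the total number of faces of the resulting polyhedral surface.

A triangular prism: V=6, E=9, F=5.
Attach a decagonal bipyramid (V=12, E=30, F=20) along a 3-gon: merge 3 vertices and 3 edges, delete both glued faces → V=15, E=36, F=23.
Check: V − E + F = 15 − 36 + 23 = 2.

23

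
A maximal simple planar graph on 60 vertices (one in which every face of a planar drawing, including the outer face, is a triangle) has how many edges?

174

In a plane triangulation 3F = 2E and V − E + F = 2, so E = 3V − 6 = 3·60 − 6 = 174.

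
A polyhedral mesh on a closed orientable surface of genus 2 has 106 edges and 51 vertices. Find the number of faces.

53

For a closed orientable surface of genus 2, χ = 2 − 2·2 = -2.
F = -2 − V + E = -2 − 51 + 106 = 53.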